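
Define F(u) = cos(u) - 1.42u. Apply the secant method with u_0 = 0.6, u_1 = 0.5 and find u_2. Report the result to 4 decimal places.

F(0.6) = -0.026664, F(0.5) = 0.167583
u_2 = 0.500000 − 0.167583·(0.500000 − 0.600000) / (0.167583 − (-0.026664)) = 0.500000 − (-0.016758)/(0.194247) = 0.586273

0.5863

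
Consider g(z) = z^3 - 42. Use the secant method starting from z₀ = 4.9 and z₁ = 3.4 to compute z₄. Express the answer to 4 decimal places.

3.4760

g(4.9) = 75.649000, g(3.4) = -2.696000
z₂ = 3.400000 − (-2.696000)·(3.400000 − 4.900000) / (-2.696000 − 75.649000) = 3.400000 − (4.044000)/(-78.345000) = 3.451618
g(3.451618) = -0.878579
z₃ = 3.451618 − (-0.878579)·(3.451618 − 3.400000) / (-0.878579 − (-2.696000)) = 3.451618 − (-0.045350)/(1.817421) = 3.476571
g(3.476571) = 0.019734
z₄ = 3.476571 − 0.019734·(3.476571 − 3.451618) / (0.019734 − (-0.878579)) = 3.476571 − (0.000492)/(0.898313) = 3.476023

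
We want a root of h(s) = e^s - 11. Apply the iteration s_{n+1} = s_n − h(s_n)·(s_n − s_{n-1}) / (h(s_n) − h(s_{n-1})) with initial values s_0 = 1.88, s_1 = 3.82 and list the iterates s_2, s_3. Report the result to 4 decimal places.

2.1009, 2.2307

h(1.88) = -4.446495, h(3.82) = 34.604208
s_2 = 3.820000 − 34.604208·(3.820000 − 1.880000) / (34.604208 − (-4.446495)) = 3.820000 − (67.132164)/(39.050703) = 2.100897
h(2.100897) = -2.826498
s_3 = 2.100897 − (-2.826498)·(2.100897 − 3.820000) / (-2.826498 − 34.604208) = 2.100897 − (4.859040)/(-37.430706) = 2.230712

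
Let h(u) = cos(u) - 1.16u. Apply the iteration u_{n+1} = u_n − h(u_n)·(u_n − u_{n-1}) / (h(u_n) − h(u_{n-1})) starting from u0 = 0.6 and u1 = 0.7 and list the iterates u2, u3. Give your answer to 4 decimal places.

0.6733, 0.6737

h(0.6) = 0.129336, h(0.7) = -0.047158
u2 = 0.700000 − (-0.047158)·(0.700000 − 0.600000) / (-0.047158 − 0.129336) = 0.700000 − (-0.004716)/(-0.176493) = 0.673281
h(0.673281) = 0.000775
u3 = 0.673281 − 0.000775·(0.673281 − 0.700000) / (0.000775 − (-0.047158)) = 0.673281 − (-0.000021)/(0.047932) = 0.673712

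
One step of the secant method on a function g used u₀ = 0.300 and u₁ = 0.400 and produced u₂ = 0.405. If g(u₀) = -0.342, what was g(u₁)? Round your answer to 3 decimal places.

The secant line through (0.300, -0.342) and (0.400, g(u₁)) crosses zero at u₂ = 0.405.
So (0.300, -0.342), (0.400, g(u₁)), (0.405, 0) are collinear:
g(u₁) = -0.342 · (0.400 − 0.405) / (0.300 − 0.405) = -0.342 · (-0.00500)/(-0.10500) = -0.01629

-0.016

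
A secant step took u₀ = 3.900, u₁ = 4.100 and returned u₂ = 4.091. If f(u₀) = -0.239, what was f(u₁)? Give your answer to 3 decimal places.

The secant line through (3.900, -0.239) and (4.100, f(u₁)) crosses zero at u₂ = 4.091.
So (3.900, -0.239), (4.100, f(u₁)), (4.091, 0) are collinear:
f(u₁) = -0.239 · (4.100 − 4.091) / (3.900 − 4.091) = -0.239 · (0.00900)/(-0.19100) = 0.01126

0.011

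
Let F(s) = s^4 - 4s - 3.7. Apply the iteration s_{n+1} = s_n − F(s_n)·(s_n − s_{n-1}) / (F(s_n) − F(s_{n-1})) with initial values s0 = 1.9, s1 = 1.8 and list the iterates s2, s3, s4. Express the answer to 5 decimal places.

F(1.9) = 1.7321000, F(1.8) = -0.4024000
s2 = 1.8000000 − (-0.4024000)·(1.8000000 − 1.9000000) / (-0.4024000 − 1.7321000) = 1.8000000 − (0.0402400)/(-2.1345000) = 1.8188522
F(1.8188522) = -0.0310674
s3 = 1.8188522 − (-0.0310674)·(1.8188522 − 1.8000000) / (-0.0310674 − (-0.4024000)) = 1.8188522 − (-0.0005857)/(0.3713326) = 1.8204295
F(1.8204295) = 0.0006356
s4 = 1.8204295 − 0.0006356·(1.8204295 − 1.8188522) / (0.0006356 − (-0.0310674)) = 1.8204295 − (0.0000010)/(0.0317030) = 1.8203978

1.81885, 1.82043, 1.82040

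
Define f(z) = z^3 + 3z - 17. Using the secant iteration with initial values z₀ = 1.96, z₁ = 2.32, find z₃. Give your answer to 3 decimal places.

f(1.96) = -3.59046, f(2.32) = 2.44717
z₂ = 2.32000 − 2.44717·(2.32000 − 1.96000) / (2.44717 − (-3.59046)) = 2.32000 − (0.88098)/(6.03763) = 2.17409
f(2.17409) = -0.20161
z₃ = 2.17409 − (-0.20161)·(2.17409 − 2.32000) / (-0.20161 − 2.44717) = 2.17409 − (0.02942)/(-2.64878) = 2.18519

2.185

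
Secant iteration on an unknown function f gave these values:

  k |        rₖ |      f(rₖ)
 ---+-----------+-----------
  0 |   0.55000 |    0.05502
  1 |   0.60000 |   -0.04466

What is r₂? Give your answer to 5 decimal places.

0.57760

r₂ = 0.60000 − (-0.04466)·(0.60000 − 0.55000) / (-0.04466 − 0.05502)
   = 0.60000 − (-0.0022330)/(-0.0996800) = 0.5775983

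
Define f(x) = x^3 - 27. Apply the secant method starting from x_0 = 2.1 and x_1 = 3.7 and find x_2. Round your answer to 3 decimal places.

f(2.1) = -17.73900, f(3.7) = 23.65300
x_2 = 3.70000 − 23.65300·(3.70000 − 2.10000) / (23.65300 − (-17.73900)) = 3.70000 − (37.84480)/(41.39200) = 2.78570

2.786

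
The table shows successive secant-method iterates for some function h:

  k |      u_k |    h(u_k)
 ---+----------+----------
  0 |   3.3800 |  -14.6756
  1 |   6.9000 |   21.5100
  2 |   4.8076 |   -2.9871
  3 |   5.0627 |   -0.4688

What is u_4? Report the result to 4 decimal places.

u_4 = 5.0627 − (-0.4688)·(5.0627 − 4.8076) / (-0.4688 − (-2.9871))
   = 5.0627 − (-0.119591)/(2.518300) = 5.110189

5.1102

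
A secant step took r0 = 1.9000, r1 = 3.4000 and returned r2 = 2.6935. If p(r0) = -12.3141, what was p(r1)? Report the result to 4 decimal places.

The secant line through (1.9000, -12.3141) and (3.4000, p(r1)) crosses zero at r2 = 2.6935.
So (1.9000, -12.3141), (3.4000, p(r1)), (2.6935, 0) are collinear:
p(r1) = -12.3141 · (3.4000 − 2.6935) / (1.9000 − 2.6935) = -12.3141 · (0.706500)/(-0.793500) = 10.963972

10.9640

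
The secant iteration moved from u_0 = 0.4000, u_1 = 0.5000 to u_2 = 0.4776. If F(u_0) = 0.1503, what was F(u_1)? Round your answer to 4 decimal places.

-0.0434

The secant line through (0.4000, 0.1503) and (0.5000, F(u_1)) crosses zero at u_2 = 0.4776.
So (0.4000, 0.1503), (0.5000, F(u_1)), (0.4776, 0) are collinear:
F(u_1) = 0.1503 · (0.5000 − 0.4776) / (0.4000 − 0.4776) = 0.1503 · (0.022400)/(-0.077600) = -0.043386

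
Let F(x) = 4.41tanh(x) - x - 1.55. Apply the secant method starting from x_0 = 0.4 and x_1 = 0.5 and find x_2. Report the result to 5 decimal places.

0.50460

F(0.4) = -0.2744251, F(0.5) = -0.0120633
x_2 = 0.5000000 − (-0.0120633)·(0.5000000 − 0.4000000) / (-0.0120633 − (-0.2744251)) = 0.5000000 − (-0.0012063)/(0.2623617) = 0.5045980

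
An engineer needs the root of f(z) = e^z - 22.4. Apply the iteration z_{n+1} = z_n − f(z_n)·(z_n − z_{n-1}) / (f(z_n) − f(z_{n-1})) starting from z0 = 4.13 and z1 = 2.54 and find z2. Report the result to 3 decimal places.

f(4.13) = 39.77792, f(2.54) = -9.72033
z2 = 2.54000 − (-9.72033)·(2.54000 − 4.13000) / (-9.72033 − 39.77792) = 2.54000 − (15.45532)/(-49.49825) = 2.85224

2.852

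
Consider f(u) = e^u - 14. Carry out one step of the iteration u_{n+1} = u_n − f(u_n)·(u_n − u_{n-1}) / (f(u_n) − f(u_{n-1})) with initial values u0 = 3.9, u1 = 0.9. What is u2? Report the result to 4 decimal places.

f(3.9) = 35.402449, f(0.9) = -11.540397
u2 = 0.900000 − (-11.540397)·(0.900000 − 3.900000) / (-11.540397 − 35.402449) = 0.900000 − (34.621191)/(-46.942846) = 1.637518

1.6375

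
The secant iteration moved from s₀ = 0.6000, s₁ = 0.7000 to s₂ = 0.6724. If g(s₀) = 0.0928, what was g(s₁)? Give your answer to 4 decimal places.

-0.0354

The secant line through (0.6000, 0.0928) and (0.7000, g(s₁)) crosses zero at s₂ = 0.6724.
So (0.6000, 0.0928), (0.7000, g(s₁)), (0.6724, 0) are collinear:
g(s₁) = 0.0928 · (0.7000 − 0.6724) / (0.6000 − 0.6724) = 0.0928 · (0.027600)/(-0.072400) = -0.035377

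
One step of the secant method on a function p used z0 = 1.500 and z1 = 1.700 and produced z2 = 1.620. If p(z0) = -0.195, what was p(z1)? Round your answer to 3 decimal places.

The secant line through (1.500, -0.195) and (1.700, p(z1)) crosses zero at z2 = 1.620.
So (1.500, -0.195), (1.700, p(z1)), (1.620, 0) are collinear:
p(z1) = -0.195 · (1.700 − 1.620) / (1.500 − 1.620) = -0.195 · (0.08000)/(-0.12000) = 0.13000

0.130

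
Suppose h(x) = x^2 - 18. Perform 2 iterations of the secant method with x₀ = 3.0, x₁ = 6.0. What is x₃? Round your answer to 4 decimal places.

4.2000

h(3.0) = -9.000000, h(6.0) = 18.000000
x₂ = 6.000000 − 18.000000·(6.000000 − 3.000000) / (18.000000 − (-9.000000)) = 6.000000 − (54.000000)/(27.000000) = 4.000000
h(4.000000) = -2.000000
x₃ = 4.000000 − (-2.000000)·(4.000000 − 6.000000) / (-2.000000 − 18.000000) = 4.000000 − (4.000000)/(-20.000000) = 4.200000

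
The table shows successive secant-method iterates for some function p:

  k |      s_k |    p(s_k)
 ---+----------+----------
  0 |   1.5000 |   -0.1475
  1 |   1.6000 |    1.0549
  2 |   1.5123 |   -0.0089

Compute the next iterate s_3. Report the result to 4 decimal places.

s_3 = 1.5123 − (-0.0089)·(1.5123 − 1.6000) / (-0.0089 − 1.0549)
   = 1.5123 − (0.000781)/(-1.063800) = 1.513034

1.5130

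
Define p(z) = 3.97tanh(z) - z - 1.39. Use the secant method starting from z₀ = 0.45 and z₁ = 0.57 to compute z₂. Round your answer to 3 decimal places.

0.529

p(0.45) = -0.16506, p(0.57) = 0.08598
z₂ = 0.57000 − 0.08598·(0.57000 − 0.45000) / (0.08598 − (-0.16506)) = 0.57000 − (0.01032)/(0.25104) = 0.52890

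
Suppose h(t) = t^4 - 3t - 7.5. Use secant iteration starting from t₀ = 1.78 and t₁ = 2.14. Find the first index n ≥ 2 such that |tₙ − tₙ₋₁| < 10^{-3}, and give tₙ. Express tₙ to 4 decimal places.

h(1.78) = -2.801241, h(2.14) = 7.052736
t₂ = 2.140000 − 7.052736·(0.360000)/(9.853978) = 1.882339;  |Δ| = 0.257661
h(1.882339) = -0.592748
t₃ = 1.882339 − (-0.592748)·(-0.257661)/(-7.645484) = 1.902315;  |Δ| = 0.019976
h(1.902315) = -0.111207
t₄ = 1.902315 − (-0.111207)·(0.019976)/(0.481542) = 1.906929;  |Δ| = 0.004613
h(1.906929) = 0.002450
t₅ = 1.906929 − 0.002450·(0.004613)/(0.113657) = 1.906829;  |Δ| = 0.000099
|t₅ − t₄| = 0.000099 < 10^{-3}

n = 5, tₙ = 1.9068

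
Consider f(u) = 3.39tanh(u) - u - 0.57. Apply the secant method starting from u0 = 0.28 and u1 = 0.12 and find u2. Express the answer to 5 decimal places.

f(0.28) = 0.0751482, f(0.12) = -0.2851415
u2 = 0.1200000 − (-0.2851415)·(0.1200000 − 0.2800000) / (-0.2851415 − 0.0751482) = 0.1200000 − (0.0456226)/(-0.3602897) = 0.2466276

0.24663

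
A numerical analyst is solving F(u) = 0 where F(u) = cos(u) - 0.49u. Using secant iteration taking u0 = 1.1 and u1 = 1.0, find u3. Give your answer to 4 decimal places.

F(1.1) = -0.085404, F(1.0) = 0.050302
u2 = 1.000000 − 0.050302·(1.000000 − 1.100000) / (0.050302 − (-0.085404)) = 1.000000 − (-0.005030)/(0.135706) = 1.037067
F(1.037067) = 0.000585
u3 = 1.037067 − 0.000585·(1.037067 − 1.000000) / (0.000585 − 0.050302) = 1.037067 − (0.000022)/(-0.049718) = 1.037503

1.0375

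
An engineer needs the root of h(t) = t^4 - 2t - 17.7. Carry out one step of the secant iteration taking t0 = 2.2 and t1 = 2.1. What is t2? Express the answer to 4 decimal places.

2.1649

h(2.2) = 1.325600, h(2.1) = -2.451900
t2 = 2.100000 − (-2.451900)·(2.100000 − 2.200000) / (-2.451900 − 1.325600) = 2.100000 − (0.245190)/(-3.777500) = 2.164908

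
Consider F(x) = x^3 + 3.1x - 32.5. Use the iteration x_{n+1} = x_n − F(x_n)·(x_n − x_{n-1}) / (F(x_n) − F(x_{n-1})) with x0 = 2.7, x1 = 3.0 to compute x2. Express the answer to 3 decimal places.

F(2.7) = -4.44700, F(3.0) = 3.80000
x2 = 3.00000 − 3.80000·(3.00000 − 2.70000) / (3.80000 − (-4.44700)) = 3.00000 − (1.14000)/(8.24700) = 2.86177

2.862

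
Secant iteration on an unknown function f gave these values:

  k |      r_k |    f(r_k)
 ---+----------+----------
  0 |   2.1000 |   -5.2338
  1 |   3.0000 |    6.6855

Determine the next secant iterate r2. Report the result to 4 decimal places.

r2 = 3.0000 − 6.6855·(3.0000 − 2.1000) / (6.6855 − (-5.2338))
   = 3.0000 − (6.016950)/(11.919300) = 2.495193

2.4952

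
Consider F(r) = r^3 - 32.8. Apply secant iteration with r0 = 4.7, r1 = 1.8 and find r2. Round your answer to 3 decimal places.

2.598

F(4.7) = 71.02300, F(1.8) = -26.96800
r2 = 1.80000 − (-26.96800)·(1.80000 − 4.70000) / (-26.96800 − 71.02300) = 1.80000 − (78.20720)/(-97.99100) = 2.59811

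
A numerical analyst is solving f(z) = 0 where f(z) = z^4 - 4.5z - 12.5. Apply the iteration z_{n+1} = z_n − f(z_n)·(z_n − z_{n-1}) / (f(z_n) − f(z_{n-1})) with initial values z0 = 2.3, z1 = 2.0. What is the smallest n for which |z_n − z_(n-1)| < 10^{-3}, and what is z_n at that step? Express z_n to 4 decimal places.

f(2.3) = 5.134100, f(2.0) = -5.500000
z2 = 2.000000 − (-5.500000)·(-0.300000)/(-10.634100) = 2.155161;  |Δ| = 0.155161
f(2.155161) = -0.624802
z3 = 2.155161 − (-0.624802)·(0.155161)/(4.875198) = 2.175047;  |Δ| = 0.019885
f(2.175047) = 0.093021
z4 = 2.175047 − 0.093021·(0.019885)/(0.717824) = 2.172470;  |Δ| = 0.002577
f(2.172470) = -0.001257
z5 = 2.172470 − (-0.001257)·(-0.002577)/(-0.094278) = 2.172504;  |Δ| = 0.000034
|z5 − z4| = 0.000034 < 10^{-3}

n = 5, z_n = 2.1725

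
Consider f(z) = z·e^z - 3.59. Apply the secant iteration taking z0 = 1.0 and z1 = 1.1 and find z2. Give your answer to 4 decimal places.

1.1487

f(1.0) = -0.871718, f(1.1) = -0.285417
z2 = 1.100000 − (-0.285417)·(1.100000 − 1.000000) / (-0.285417 − (-0.871718)) = 1.100000 − (-0.028542)/(0.586301) = 1.148681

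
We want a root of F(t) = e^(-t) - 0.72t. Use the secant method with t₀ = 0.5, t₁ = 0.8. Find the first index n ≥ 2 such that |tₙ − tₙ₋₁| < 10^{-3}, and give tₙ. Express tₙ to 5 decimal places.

n = 4, tₙ = 0.69391

F(0.5) = 0.2465307, F(0.8) = -0.1266710
t₂ = 0.8000000 − (-0.1266710)·(0.3000000)/(-0.3732017) = 0.6981749;  |Δ| = 0.1018251
F(0.6981749) = -0.0051934
t₃ = 0.6981749 − (-0.0051934)·(-0.1018251)/(0.1214776) = 0.6938216;  |Δ| = 0.0043533
F(0.6938216) = 0.0001113
t₄ = 0.6938216 − 0.0001113·(-0.0043533)/(0.0053048) = 0.6939130;  |Δ| = 0.0000914
|t₄ − t₃| = 0.0000914 < 10^{-3}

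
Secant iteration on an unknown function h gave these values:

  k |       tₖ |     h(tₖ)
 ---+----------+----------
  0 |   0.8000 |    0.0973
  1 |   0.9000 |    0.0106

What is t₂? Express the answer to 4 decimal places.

t₂ = 0.9000 − 0.0106·(0.9000 − 0.8000) / (0.0106 − 0.0973)
   = 0.9000 − (0.001060)/(-0.086700) = 0.912226

0.9122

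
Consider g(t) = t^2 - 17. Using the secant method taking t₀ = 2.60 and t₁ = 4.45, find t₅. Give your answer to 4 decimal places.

g(2.60) = -10.240000, g(4.45) = 2.802500
t₂ = 4.450000 − 2.802500·(4.450000 − 2.600000) / (2.802500 − (-10.240000)) = 4.450000 − (5.184625)/(13.042500) = 4.052482
g(4.052482) = -0.577387
t₃ = 4.052482 − (-0.577387)·(4.052482 − 4.450000) / (-0.577387 − 2.802500) = 4.052482 − (0.229522)/(-3.379887) = 4.120390
g(4.120390) = -0.022383
t₄ = 4.120390 − (-0.022383)·(4.120390 − 4.052482) / (-0.022383 − (-0.577387)) = 4.120390 − (-0.001520)/(0.555004) = 4.123129
g(4.123129) = 0.000193
t₅ = 4.123129 − 0.000193·(4.123129 − 4.120390) / (0.000193 − (-0.022383)) = 4.123129 − (0.000001)/(0.022577) = 4.123106

4.1231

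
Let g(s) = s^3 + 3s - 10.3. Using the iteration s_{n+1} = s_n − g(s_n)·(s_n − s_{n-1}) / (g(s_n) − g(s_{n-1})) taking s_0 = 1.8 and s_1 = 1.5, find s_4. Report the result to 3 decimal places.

1.724

g(1.8) = 0.93200, g(1.5) = -2.42500
s_2 = 1.50000 − (-2.42500)·(1.50000 − 1.80000) / (-2.42500 − 0.93200) = 1.50000 − (0.72750)/(-3.35700) = 1.71671
g(1.71671) = -0.09055
s_3 = 1.71671 − (-0.09055)·(1.71671 − 1.50000) / (-0.09055 − (-2.42500)) = 1.71671 − (-0.01962)/(2.33445) = 1.72512
g(1.72512) = 0.00935
s_4 = 1.72512 − 0.00935·(1.72512 − 1.71671) / (0.00935 − (-0.09055)) = 1.72512 − (0.00008)/(0.09990) = 1.72433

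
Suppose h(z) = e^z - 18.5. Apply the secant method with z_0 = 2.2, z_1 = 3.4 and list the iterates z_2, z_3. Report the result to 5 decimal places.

2.74300, 2.87806

h(2.2) = -9.4749865, h(3.4) = 11.4641000
z_2 = 3.4000000 − 11.4641000·(3.4000000 − 2.2000000) / (11.4641000 − (-9.4749865)) = 3.4000000 − (13.7569201)/(20.9390865) = 2.7430029
h(2.7430029) = -2.9664398
z_3 = 2.7430029 − (-2.9664398)·(2.7430029 − 3.4000000) / (-2.9664398 − 11.4641000) = 2.7430029 − (1.9489425)/(-14.4305399) = 2.8780597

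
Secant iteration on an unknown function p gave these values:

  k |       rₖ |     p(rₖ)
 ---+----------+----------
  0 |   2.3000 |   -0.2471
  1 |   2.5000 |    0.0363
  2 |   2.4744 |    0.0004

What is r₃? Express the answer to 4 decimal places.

2.4741

r₃ = 2.4744 − 0.0004·(2.4744 − 2.5000) / (0.0004 − 0.0363)
   = 2.4744 − (-0.000010)/(-0.035900) = 2.474115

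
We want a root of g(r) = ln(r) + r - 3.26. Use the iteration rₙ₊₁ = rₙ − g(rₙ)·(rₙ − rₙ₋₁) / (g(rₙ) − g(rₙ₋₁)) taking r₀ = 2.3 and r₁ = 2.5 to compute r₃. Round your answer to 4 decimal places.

2.3891

g(2.3) = -0.127091, g(2.5) = 0.156291
r₂ = 2.500000 − 0.156291·(2.500000 − 2.300000) / (0.156291 − (-0.127091)) = 2.500000 − (0.031258)/(0.283382) = 2.389696
g(2.389696) = 0.000862
r₃ = 2.389696 − 0.000862·(2.389696 − 2.500000) / (0.000862 − 0.156291) = 2.389696 − (-0.000095)/(-0.155429) = 2.389084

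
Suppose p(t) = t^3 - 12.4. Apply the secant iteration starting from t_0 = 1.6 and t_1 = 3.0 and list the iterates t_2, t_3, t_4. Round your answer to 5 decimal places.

p(1.6) = -8.3040000, p(3.0) = 14.6000000
t_2 = 3.0000000 − 14.6000000·(3.0000000 − 1.6000000) / (14.6000000 − (-8.3040000)) = 3.0000000 − (20.4400000)/(22.9040000) = 2.1075795
p(2.1075795) = -3.0383614
t_3 = 2.1075795 − (-3.0383614)·(2.1075795 − 3.0000000) / (-3.0383614 − 14.6000000) = 2.1075795 − (2.7114961)/(-17.6383614) = 2.2613067
p(2.2613067) = -0.8367905
t_4 = 2.2613067 − (-0.8367905)·(2.2613067 − 2.1075795) / (-0.8367905 − (-3.0383614)) = 2.2613067 − (-0.1286375)/(2.2015708) = 2.3197365

2.10758, 2.26131, 2.31974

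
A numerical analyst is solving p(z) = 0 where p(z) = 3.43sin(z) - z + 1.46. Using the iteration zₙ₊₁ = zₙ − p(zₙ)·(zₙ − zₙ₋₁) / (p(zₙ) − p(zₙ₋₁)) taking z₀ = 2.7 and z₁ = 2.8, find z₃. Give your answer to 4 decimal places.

p(2.7) = 0.225913, p(2.8) = -0.190991
z₂ = 2.800000 − (-0.190991)·(2.800000 − 2.700000) / (-0.190991 − 0.225913) = 2.800000 − (-0.019099)/(-0.416904) = 2.754188
p(2.754188) = 0.001619
z₃ = 2.754188 − 0.001619·(2.754188 − 2.800000) / (0.001619 − (-0.190991)) = 2.754188 − (-0.000074)/(0.192610) = 2.754573

2.7546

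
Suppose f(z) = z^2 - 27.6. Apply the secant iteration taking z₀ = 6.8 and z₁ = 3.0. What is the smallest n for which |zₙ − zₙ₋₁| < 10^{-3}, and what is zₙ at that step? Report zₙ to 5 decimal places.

f(6.8) = 18.6400000, f(3.0) = -18.6000000
z₂ = 3.0000000 − (-18.6000000)·(-3.8000000)/(-37.2400000) = 4.8979592;  |Δ| = 1.8979592
f(4.8979592) = -3.6099958
z₃ = 4.8979592 − (-3.6099958)·(1.8979592)/(14.9900042) = 5.3550388;  |Δ| = 0.4570796
f(5.3550388) = 1.0764401
z₄ = 5.3550388 − 1.0764401·(0.4570796)/(4.6864360) = 5.2500509;  |Δ| = 0.1049878
f(5.2500509) = -0.0369654
z₅ = 5.2500509 − (-0.0369654)·(-0.1049878)/(-1.1134055) = 5.2535365;  |Δ| = 0.0034856
f(5.2535365) = -0.0003538
z₆ = 5.2535365 − (-0.0003538)·(0.0034856)/(0.0366116) = 5.2535702;  |Δ| = 0.0000337
|z₆ − z₅| = 0.0000337 < 10^{-3}

n = 6, zₙ = 5.25357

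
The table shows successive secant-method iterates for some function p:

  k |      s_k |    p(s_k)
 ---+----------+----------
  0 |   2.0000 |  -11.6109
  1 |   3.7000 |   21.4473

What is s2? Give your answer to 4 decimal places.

2.5971

s2 = 3.7000 − 21.4473·(3.7000 − 2.0000) / (21.4473 − (-11.6109))
   = 3.7000 − (36.460410)/(33.058200) = 2.597084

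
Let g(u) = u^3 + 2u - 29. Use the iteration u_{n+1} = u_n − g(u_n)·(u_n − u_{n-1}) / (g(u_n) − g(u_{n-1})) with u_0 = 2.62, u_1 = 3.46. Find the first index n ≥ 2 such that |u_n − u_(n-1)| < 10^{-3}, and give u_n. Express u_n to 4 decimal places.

g(2.62) = -5.775272, g(3.46) = 19.341736
u_2 = 3.460000 − 19.341736·(0.840000)/(25.117008) = 2.813145;  |Δ| = 0.646855
g(2.813145) = -1.111082
u_3 = 2.813145 − (-1.111082)·(-0.646855)/(-20.452818) = 2.848285;  |Δ| = 0.035140
g(2.848285) = -0.196070
u_4 = 2.848285 − (-0.196070)·(0.035140)/(0.915012) = 2.855815;  |Δ| = 0.007530
g(2.855815) = 0.002737
u_5 = 2.855815 − 0.002737·(0.007530)/(0.198807) = 2.855711;  |Δ| = 0.000104
|u_5 − u_4| = 0.000104 < 10^{-3}

n = 5, u_n = 2.8557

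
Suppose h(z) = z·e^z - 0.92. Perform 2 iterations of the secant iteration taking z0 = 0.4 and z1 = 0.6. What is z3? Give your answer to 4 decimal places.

0.5371

h(0.4) = -0.323270, h(0.6) = 0.173271
z2 = 0.600000 − 0.173271·(0.600000 − 0.400000) / (0.173271 − (-0.323270)) = 0.600000 − (0.034654)/(0.496541) = 0.530209
h(0.530209) = -0.019023
z3 = 0.530209 − (-0.019023)·(0.530209 − 0.600000) / (-0.019023 − 0.173271) = 0.530209 − (0.001328)/(-0.192295) = 0.537113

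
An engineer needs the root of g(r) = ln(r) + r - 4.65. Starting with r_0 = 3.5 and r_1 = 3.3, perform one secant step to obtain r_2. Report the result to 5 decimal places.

3.42060

g(3.5) = 0.1027630, g(3.3) = -0.1560775
r_2 = 3.3000000 − (-0.1560775)·(3.3000000 − 3.5000000) / (-0.1560775 − 0.1027630) = 3.3000000 − (0.0312155)/(-0.2588405) = 3.4205975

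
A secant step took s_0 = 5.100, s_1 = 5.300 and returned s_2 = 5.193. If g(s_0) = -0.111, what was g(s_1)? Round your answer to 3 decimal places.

0.128

The secant line through (5.100, -0.111) and (5.300, g(s_1)) crosses zero at s_2 = 5.193.
So (5.100, -0.111), (5.300, g(s_1)), (5.193, 0) are collinear:
g(s_1) = -0.111 · (5.300 − 5.193) / (5.100 − 5.193) = -0.111 · (0.10700)/(-0.09300) = 0.12771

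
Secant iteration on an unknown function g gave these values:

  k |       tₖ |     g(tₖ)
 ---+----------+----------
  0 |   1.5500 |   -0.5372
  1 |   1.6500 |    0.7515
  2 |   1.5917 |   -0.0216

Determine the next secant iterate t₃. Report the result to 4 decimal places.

1.5933

t₃ = 1.5917 − (-0.0216)·(1.5917 − 1.6500) / (-0.0216 − 0.7515)
   = 1.5917 − (0.001259)/(-0.773100) = 1.593329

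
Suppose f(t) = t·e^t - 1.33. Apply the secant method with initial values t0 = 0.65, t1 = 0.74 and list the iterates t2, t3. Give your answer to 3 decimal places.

0.675, 0.676

f(0.65) = -0.08490, f(0.74) = 0.22099
t2 = 0.74000 − 0.22099·(0.74000 − 0.65000) / (0.22099 − (-0.08490)) = 0.74000 − (0.01989)/(0.30589) = 0.67498
f(0.67498) = -0.00435
t3 = 0.67498 − (-0.00435)·(0.67498 − 0.74000) / (-0.00435 − 0.22099) = 0.67498 − (0.00028)/(-0.22534) = 0.67623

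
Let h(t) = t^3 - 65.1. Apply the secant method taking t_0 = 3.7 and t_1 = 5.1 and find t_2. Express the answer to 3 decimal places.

h(3.7) = -14.44700, h(5.1) = 67.55100
t_2 = 5.10000 − 67.55100·(5.10000 − 3.70000) / (67.55100 − (-14.44700)) = 5.10000 − (94.57140)/(81.99800) = 3.94666

3.947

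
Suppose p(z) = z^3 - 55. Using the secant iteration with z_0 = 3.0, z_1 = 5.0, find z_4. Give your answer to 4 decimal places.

p(3.0) = -28.000000, p(5.0) = 70.000000
z_2 = 5.000000 − 70.000000·(5.000000 − 3.000000) / (70.000000 − (-28.000000)) = 5.000000 − (140.000000)/(98.000000) = 3.571429
p(3.571429) = -9.446064
z_3 = 3.571429 − (-9.446064)·(3.571429 − 5.000000) / (-9.446064 − 70.000000) = 3.571429 − (13.494377)/(-79.446064) = 3.741284
p(3.741284) = -2.632460
z_4 = 3.741284 − (-2.632460)·(3.741284 − 3.571429) / (-2.632460 − (-9.446064)) = 3.741284 − (-0.447139)/(6.813604) = 3.806909

3.8069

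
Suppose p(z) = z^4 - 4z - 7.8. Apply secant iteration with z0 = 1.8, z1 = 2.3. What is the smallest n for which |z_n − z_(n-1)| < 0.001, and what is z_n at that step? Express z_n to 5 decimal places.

p(1.8) = -4.5024000, p(2.3) = 10.9841000
z2 = 2.3000000 − 10.9841000·(0.5000000)/(15.4865000) = 1.9453653;  |Δ| = 0.3546347
p(1.9453653) = -1.2594281
z3 = 1.9453653 − (-1.2594281)·(-0.3546347)/(-12.2435281) = 1.9818447;  |Δ| = 0.0364794
p(1.9818447) = -0.3004842
z4 = 1.9818447 − (-0.3004842)·(0.0364794)/(0.9589439) = 1.9932755;  |Δ| = 0.0114308
p(1.9932755) = 0.0127979
z5 = 1.9932755 − 0.0127979·(0.0114308)/(0.3132821) = 1.9928086;  |Δ| = 0.0004670
|z5 − z4| = 0.0004670 < 0.001

n = 5, z_n = 1.99281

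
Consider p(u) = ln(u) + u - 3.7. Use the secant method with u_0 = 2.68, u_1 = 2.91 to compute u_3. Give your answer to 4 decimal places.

2.7049

p(2.68) = -0.034183, p(2.91) = 0.278153
u_2 = 2.910000 − 0.278153·(2.910000 − 2.680000) / (0.278153 − (-0.034183)) = 2.910000 − (0.063975)/(0.312336) = 2.705172
p(2.705172) = 0.000338
u_3 = 2.705172 − 0.000338·(2.705172 − 2.910000) / (0.000338 − 0.278153) = 2.705172 − (-0.000069)/(-0.277816) = 2.704923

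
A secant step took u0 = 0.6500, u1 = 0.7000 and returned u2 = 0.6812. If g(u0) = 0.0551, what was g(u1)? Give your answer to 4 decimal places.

The secant line through (0.6500, 0.0551) and (0.7000, g(u1)) crosses zero at u2 = 0.6812.
So (0.6500, 0.0551), (0.7000, g(u1)), (0.6812, 0) are collinear:
g(u1) = 0.0551 · (0.7000 − 0.6812) / (0.6500 − 0.6812) = 0.0551 · (0.018800)/(-0.031200) = -0.033201

-0.0332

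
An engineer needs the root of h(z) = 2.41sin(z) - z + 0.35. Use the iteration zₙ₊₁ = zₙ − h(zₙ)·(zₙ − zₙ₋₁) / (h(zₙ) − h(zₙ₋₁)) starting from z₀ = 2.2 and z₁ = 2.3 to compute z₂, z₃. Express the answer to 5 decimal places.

h(2.2) = 0.0984763, h(2.3) = -0.1528504
z₂ = 2.3000000 − (-0.1528504)·(2.3000000 − 2.2000000) / (-0.1528504 − 0.0984763) = 2.3000000 − (-0.0152850)/(-0.2513268) = 2.2391826
h(2.2391826) = 0.0022402
z₃ = 2.2391826 − 0.0022402·(2.2391826 − 2.3000000) / (0.0022402 − (-0.1528504)) = 2.2391826 − (-0.0001362)/(0.1550907) = 2.2400611

2.23918, 2.24006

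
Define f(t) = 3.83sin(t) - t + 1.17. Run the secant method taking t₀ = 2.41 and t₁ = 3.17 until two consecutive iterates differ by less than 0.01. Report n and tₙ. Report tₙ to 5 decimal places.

n = 4, tₙ = 2.72385

f(2.41) = 1.3186529, f(3.17) = -2.1087855
t₂ = 3.1700000 − (-2.1087855)·(0.7600000)/(-3.4274384) = 2.7023980;  |Δ| = 0.4676020
f(2.7023980) = 0.0961588
t₃ = 2.7023980 − 0.0961588·(-0.4676020)/(2.2049443) = 2.7227904;  |Δ| = 0.0203924
f(2.7227904) = 0.0047423
t₄ = 2.7227904 − 0.0047423·(0.0203924)/(-0.0914165) = 2.7238483;  |Δ| = 0.0010579
|t₄ − t₃| = 0.0010579 < 0.01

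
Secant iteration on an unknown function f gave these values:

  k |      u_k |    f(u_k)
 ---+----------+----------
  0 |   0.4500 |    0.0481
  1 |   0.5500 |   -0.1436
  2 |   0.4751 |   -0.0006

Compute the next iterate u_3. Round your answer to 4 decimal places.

u_3 = 0.4751 − (-0.0006)·(0.4751 − 0.5500) / (-0.0006 − (-0.1436))
   = 0.4751 − (0.000045)/(0.143000) = 0.474786

0.4748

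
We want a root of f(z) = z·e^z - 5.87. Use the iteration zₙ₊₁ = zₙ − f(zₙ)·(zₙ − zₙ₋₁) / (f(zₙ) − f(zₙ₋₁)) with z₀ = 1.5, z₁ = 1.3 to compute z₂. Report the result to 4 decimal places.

f(1.5) = 0.852534, f(1.3) = -1.099914
z₂ = 1.300000 − (-1.099914)·(1.300000 − 1.500000) / (-1.099914 − 0.852534) = 1.300000 − (0.219983)/(-1.952448) = 1.412670

1.4127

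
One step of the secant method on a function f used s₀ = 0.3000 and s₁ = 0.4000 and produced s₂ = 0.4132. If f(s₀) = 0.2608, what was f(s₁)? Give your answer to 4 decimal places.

0.0304

The secant line through (0.3000, 0.2608) and (0.4000, f(s₁)) crosses zero at s₂ = 0.4132.
So (0.3000, 0.2608), (0.4000, f(s₁)), (0.4132, 0) are collinear:
f(s₁) = 0.2608 · (0.4000 − 0.4132) / (0.3000 − 0.4132) = 0.2608 · (-0.013200)/(-0.113200) = 0.030411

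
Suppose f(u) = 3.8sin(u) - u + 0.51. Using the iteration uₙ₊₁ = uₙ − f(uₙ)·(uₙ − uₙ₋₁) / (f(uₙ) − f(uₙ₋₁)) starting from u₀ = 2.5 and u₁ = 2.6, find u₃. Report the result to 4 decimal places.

2.5690

f(2.5) = 0.284194, f(2.6) = -0.131095
u₂ = 2.600000 − (-0.131095)·(2.600000 − 2.500000) / (-0.131095 − 0.284194) = 2.600000 − (-0.013109)/(-0.415289) = 2.568433
f(2.568433) = 0.002268
u₃ = 2.568433 − 0.002268·(2.568433 − 2.600000) / (0.002268 − (-0.131095)) = 2.568433 − (-0.000072)/(0.133362) = 2.568970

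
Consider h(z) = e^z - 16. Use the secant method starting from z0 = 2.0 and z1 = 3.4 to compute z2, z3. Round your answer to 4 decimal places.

2.5340, 2.7034

h(2.0) = -8.610944, h(3.4) = 13.964100
z2 = 3.400000 − 13.964100·(3.400000 − 2.000000) / (13.964100 − (-8.610944)) = 3.400000 − (19.549740)/(22.575044) = 2.534011
h(2.534011) = -3.396041
z3 = 2.534011 − (-3.396041)·(2.534011 − 3.400000) / (-3.396041 − 13.964100) = 2.534011 − (2.940934)/(-17.360141) = 2.703418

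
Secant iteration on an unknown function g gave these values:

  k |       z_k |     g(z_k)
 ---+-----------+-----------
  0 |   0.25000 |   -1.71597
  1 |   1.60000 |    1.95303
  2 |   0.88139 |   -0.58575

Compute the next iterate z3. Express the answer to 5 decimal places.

z3 = 0.88139 − (-0.58575)·(0.88139 − 1.60000) / (-0.58575 − 1.95303)
   = 0.88139 − (0.4209258)/(-2.5387800) = 1.0471885

1.04719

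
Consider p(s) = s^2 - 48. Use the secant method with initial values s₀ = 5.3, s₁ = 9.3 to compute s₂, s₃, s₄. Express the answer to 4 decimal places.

p(5.3) = -19.910000, p(9.3) = 38.490000
s₂ = 9.300000 − 38.490000·(9.300000 − 5.300000) / (38.490000 − (-19.910000)) = 9.300000 − (153.960000)/(58.400000) = 6.663699
p(6.663699) = -3.595121
s₃ = 6.663699 − (-3.595121)·(6.663699 − 9.300000) / (-3.595121 − 38.490000) = 6.663699 − (9.477821)/(-42.085121) = 6.888905
p(6.888905) = -0.542993
s₄ = 6.888905 − (-0.542993)·(6.888905 − 6.663699) / (-0.542993 − (-3.595121)) = 6.888905 − (-0.122285)/(3.052127) = 6.928970

6.6637, 6.8889, 6.9290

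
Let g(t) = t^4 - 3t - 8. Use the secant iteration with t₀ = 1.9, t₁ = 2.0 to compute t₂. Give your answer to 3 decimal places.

1.925

g(1.9) = -0.66790, g(2.0) = 2.00000
t₂ = 2.00000 − 2.00000·(2.00000 − 1.90000) / (2.00000 − (-0.66790)) = 2.00000 − (0.20000)/(2.66790) = 1.92503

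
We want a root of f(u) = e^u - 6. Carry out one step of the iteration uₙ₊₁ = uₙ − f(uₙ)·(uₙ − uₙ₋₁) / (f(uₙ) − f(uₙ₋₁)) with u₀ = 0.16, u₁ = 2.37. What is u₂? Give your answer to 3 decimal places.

1.280

f(0.16) = -4.82649, f(2.37) = 4.69739
u₂ = 2.37000 − 4.69739·(2.37000 − 0.16000) / (4.69739 − (-4.82649)) = 2.37000 − (10.38124)/(9.52388) = 1.27998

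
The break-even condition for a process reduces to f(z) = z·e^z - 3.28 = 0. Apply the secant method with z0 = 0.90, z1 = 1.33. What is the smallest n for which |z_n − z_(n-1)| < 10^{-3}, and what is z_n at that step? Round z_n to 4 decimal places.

f(0.90) = -1.066357, f(1.33) = 1.748788
z2 = 1.330000 − 1.748788·(0.430000)/(2.815145) = 1.062881;  |Δ| = 0.267119
f(1.062881) = -0.203280
z3 = 1.062881 − (-0.203280)·(-0.267119)/(-1.952068) = 1.090698;  |Δ| = 0.027817
f(1.090698) = -0.033703
z4 = 1.090698 − (-0.033703)·(0.027817)/(0.169577) = 1.096226;  |Δ| = 0.005528
f(1.096226) = 0.000840
z5 = 1.096226 − 0.000840·(0.005528)/(0.034542) = 1.096092;  |Δ| = 0.000134
|z5 − z4| = 0.000134 < 10^{-3}

n = 5, z_n = 1.0961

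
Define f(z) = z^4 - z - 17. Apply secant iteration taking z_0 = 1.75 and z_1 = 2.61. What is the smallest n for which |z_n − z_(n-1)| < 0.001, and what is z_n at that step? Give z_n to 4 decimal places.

f(1.75) = -9.371094, f(2.61) = 26.794706
z_2 = 2.610000 − 26.794706·(0.860000)/(36.165800) = 1.972839;  |Δ| = 0.637161
f(1.972839) = -3.824454
z_3 = 1.972839 − (-3.824454)·(-0.637161)/(-30.619160) = 2.052423;  |Δ| = 0.079584
f(2.052423) = -1.307782
z_4 = 2.052423 − (-1.307782)·(0.079584)/(2.516672) = 2.093778;  |Δ| = 0.041356
f(2.093778) = 0.124866
z_5 = 2.093778 − 0.124866·(0.041356)/(1.432647) = 2.090174;  |Δ| = 0.003604
f(2.090174) = -0.003528
z_6 = 2.090174 − (-0.003528)·(-0.003604)/(-0.128394) = 2.090273;  |Δ| = 0.000099
|z_6 − z_5| = 0.000099 < 0.001

n = 6, z_n = 2.0903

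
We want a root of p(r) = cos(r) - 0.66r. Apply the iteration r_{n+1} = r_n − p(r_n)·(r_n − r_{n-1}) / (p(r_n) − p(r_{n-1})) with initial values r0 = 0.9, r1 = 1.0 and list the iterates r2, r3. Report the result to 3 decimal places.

0.919, 0.919

p(0.9) = 0.02761, p(1.0) = -0.11970
r2 = 1.00000 − (-0.11970)·(1.00000 − 0.90000) / (-0.11970 − 0.02761) = 1.00000 − (-0.01197)/(-0.14731) = 0.91874
p(0.91874) = 0.00045
r3 = 0.91874 − 0.00045·(0.91874 − 1.00000) / (0.00045 − (-0.11970)) = 0.91874 − (-0.00004)/(0.12015) = 0.91905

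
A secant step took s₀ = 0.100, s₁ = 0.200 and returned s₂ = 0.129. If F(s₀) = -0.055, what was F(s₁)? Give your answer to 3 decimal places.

0.135

The secant line through (0.100, -0.055) and (0.200, F(s₁)) crosses zero at s₂ = 0.129.
So (0.100, -0.055), (0.200, F(s₁)), (0.129, 0) are collinear:
F(s₁) = -0.055 · (0.200 − 0.129) / (0.100 − 0.129) = -0.055 · (0.07100)/(-0.02900) = 0.13466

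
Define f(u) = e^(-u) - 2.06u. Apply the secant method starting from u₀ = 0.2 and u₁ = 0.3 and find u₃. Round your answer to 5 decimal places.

0.34410

f(0.2) = 0.4067308, f(0.3) = 0.1228182
u₂ = 0.3000000 − 0.1228182·(0.3000000 − 0.2000000) / (0.1228182 − 0.4067308) = 0.3000000 − (0.0122818)/(-0.2839125) = 0.3432592
f(0.3432592) = 0.0023404
u₃ = 0.3432592 − 0.0023404·(0.3432592 − 0.3000000) / (0.0023404 − 0.1228182) = 0.3432592 − (0.0001012)/(-0.1204778) = 0.3440995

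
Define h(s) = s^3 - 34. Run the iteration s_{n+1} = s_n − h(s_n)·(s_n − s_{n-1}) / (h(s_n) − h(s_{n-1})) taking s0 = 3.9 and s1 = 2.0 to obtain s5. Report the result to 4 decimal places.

3.2390

h(3.9) = 25.319000, h(2.0) = -26.000000
s2 = 2.000000 − (-26.000000)·(2.000000 − 3.900000) / (-26.000000 − 25.319000) = 2.000000 − (49.400000)/(-51.319000) = 2.962606
h(2.962606) = -7.997094
s3 = 2.962606 − (-7.997094)·(2.962606 − 2.000000) / (-7.997094 − (-26.000000)) = 2.962606 − (-7.698054)/(18.002906) = 3.390207
h(3.390207) = 4.965359
s4 = 3.390207 − 4.965359·(3.390207 − 2.962606) / (4.965359 − (-7.997094)) = 3.390207 − (2.123190)/(12.962452) = 3.226412
h(3.226412) = -0.413919
s5 = 3.226412 − (-0.413919)·(3.226412 − 3.390207) / (-0.413919 − 4.965359) = 3.226412 − (0.067798)/(-5.379278) = 3.239015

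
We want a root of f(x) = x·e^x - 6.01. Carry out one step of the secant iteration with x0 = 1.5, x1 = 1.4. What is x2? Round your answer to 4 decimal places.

1.4318

f(1.5) = 0.712534, f(1.4) = -0.332720
x2 = 1.400000 − (-0.332720)·(1.400000 − 1.500000) / (-0.332720 − 0.712534) = 1.400000 − (0.033272)/(-1.045254) = 1.431832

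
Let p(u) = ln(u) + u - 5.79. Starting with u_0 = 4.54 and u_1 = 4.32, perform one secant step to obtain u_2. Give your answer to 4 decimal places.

p(4.54) = 0.262927, p(4.32) = -0.006745
u_2 = 4.320000 − (-0.006745)·(4.320000 − 4.540000) / (-0.006745 − 0.262927) = 4.320000 − (0.001484)/(-0.269672) = 4.325502

4.3255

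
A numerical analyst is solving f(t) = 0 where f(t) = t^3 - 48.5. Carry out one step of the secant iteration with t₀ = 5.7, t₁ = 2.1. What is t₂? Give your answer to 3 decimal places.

2.903

f(5.7) = 136.69300, f(2.1) = -39.23900
t₂ = 2.10000 − (-39.23900)·(2.10000 − 5.70000) / (-39.23900 − 136.69300) = 2.10000 − (141.26040)/(-175.93200) = 2.90293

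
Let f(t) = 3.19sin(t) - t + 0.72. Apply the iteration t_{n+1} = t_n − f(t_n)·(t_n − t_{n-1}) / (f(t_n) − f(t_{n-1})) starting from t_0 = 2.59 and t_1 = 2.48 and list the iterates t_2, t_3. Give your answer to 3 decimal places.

f(2.59) = -0.19830, f(2.48) = 0.19985
t_2 = 2.48000 − 0.19985·(2.48000 − 2.59000) / (0.19985 − (-0.19830)) = 2.48000 − (-0.02198)/(0.39815) = 2.53521
f(2.53521) = 0.00275
t_3 = 2.53521 − 0.00275·(2.53521 − 2.48000) / (0.00275 − 0.19985) = 2.53521 − (0.00015)/(-0.19710) = 2.53599

2.535, 2.536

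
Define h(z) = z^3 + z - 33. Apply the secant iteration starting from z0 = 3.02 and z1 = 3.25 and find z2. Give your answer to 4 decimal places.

h(3.02) = -2.436392, h(3.25) = 4.578125
z2 = 3.250000 − 4.578125·(3.250000 − 3.020000) / (4.578125 − (-2.436392)) = 3.250000 − (1.052969)/(7.014517) = 3.099887

3.0999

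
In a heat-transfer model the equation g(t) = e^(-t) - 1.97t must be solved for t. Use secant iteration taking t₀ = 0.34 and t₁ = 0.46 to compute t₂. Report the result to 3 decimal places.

g(0.34) = 0.04197, g(0.46) = -0.27492
t₂ = 0.46000 − (-0.27492)·(0.46000 − 0.34000) / (-0.27492 − 0.04197) = 0.46000 − (-0.03299)/(-0.31689) = 0.35589

0.356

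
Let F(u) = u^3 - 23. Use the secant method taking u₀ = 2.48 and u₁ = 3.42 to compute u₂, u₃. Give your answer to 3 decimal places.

F(2.48) = -7.74701, F(3.42) = 17.00169
u₂ = 3.42000 − 17.00169·(3.42000 − 2.48000) / (17.00169 − (-7.74701)) = 3.42000 − (15.98159)/(24.74870) = 2.77425
F(2.77425) = -1.64820
u₃ = 2.77425 − (-1.64820)·(2.77425 − 3.42000) / (-1.64820 − 17.00169) = 2.77425 − (1.06433)/(-18.64988) = 2.83131

2.774, 2.831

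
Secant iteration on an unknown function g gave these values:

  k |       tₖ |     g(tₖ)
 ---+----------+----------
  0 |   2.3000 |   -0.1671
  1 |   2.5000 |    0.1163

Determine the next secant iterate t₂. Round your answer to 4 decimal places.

t₂ = 2.5000 − 0.1163·(2.5000 − 2.3000) / (0.1163 − (-0.1671))
   = 2.5000 − (0.023260)/(0.283400) = 2.417925

2.4179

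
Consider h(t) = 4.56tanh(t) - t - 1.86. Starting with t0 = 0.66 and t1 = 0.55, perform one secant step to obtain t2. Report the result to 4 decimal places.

0.6073

h(0.66) = 0.117337, h(0.55) = -0.127628
t2 = 0.550000 − (-0.127628)·(0.550000 − 0.660000) / (-0.127628 − 0.117337) = 0.550000 − (0.014039)/(-0.244965) = 0.607310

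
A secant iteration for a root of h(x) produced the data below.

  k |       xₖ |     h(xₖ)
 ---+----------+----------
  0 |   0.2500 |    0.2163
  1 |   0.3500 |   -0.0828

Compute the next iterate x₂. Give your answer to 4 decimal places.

x₂ = 0.3500 − (-0.0828)·(0.3500 − 0.2500) / (-0.0828 − 0.2163)
   = 0.3500 − (-0.008280)/(-0.299100) = 0.322317

0.3223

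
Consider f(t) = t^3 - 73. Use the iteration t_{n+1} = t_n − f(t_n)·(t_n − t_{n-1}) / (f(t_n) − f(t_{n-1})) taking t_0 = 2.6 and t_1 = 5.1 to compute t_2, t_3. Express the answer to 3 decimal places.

3.804, 4.104

f(2.6) = -55.42400, f(5.1) = 59.65100
t_2 = 5.10000 − 59.65100·(5.10000 − 2.60000) / (59.65100 − (-55.42400)) = 5.10000 − (149.12750)/(115.07500) = 3.80408
f(3.80408) = -17.95088
t_3 = 3.80408 − (-17.95088)·(3.80408 − 5.10000) / (-17.95088 − 59.65100) = 3.80408 − (23.26283)/(-77.60188) = 4.10386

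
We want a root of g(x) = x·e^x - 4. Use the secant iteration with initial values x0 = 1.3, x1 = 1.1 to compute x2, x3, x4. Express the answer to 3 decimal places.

g(1.3) = 0.77009, g(1.1) = -0.69542
x2 = 1.10000 − (-0.69542)·(1.10000 − 1.30000) / (-0.69542 − 0.77009) = 1.10000 − (0.13908)/(-1.46550) = 1.19490
g(1.19490) = -0.05294
x3 = 1.19490 − (-0.05294)·(1.19490 − 1.10000) / (-0.05294 − (-0.69542)) = 1.19490 − (-0.00502)/(0.64248) = 1.20272
g(1.20272) = 0.00408
x4 = 1.20272 − 0.00408·(1.20272 − 1.19490) / (0.00408 − (-0.05294)) = 1.20272 − (0.00003)/(0.05702) = 1.20216

1.195, 1.203, 1.202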